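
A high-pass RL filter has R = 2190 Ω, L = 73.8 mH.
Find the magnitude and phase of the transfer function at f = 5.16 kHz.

Step 1 — Angular frequency: ω = 2π·5160 = 3.242e+04 rad/s.
Step 2 — Transfer function: H(jω) = jωL/(R + jωL).
Step 3 — Numerator jωL = j·2393; denominator R + jωL = 2190 + j2393.
Step 4 — H = 0.5441 + j0.498.
Step 5 — Magnitude: |H| = 0.7377 (-2.6 dB); phase: φ = 42.5°.

|H| = 0.7377 (-2.6 dB), φ = 42.5°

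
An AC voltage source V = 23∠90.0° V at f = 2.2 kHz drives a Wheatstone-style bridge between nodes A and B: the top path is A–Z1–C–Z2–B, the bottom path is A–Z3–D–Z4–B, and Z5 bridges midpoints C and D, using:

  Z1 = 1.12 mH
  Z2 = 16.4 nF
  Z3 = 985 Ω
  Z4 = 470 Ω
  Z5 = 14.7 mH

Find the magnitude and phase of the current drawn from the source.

Step 1 — Angular frequency: ω = 2π·f = 2π·2200 = 1.382e+04 rad/s.
Step 2 — Component impedances:
  Z1: Z = jωL = j·1.382e+04·0.00112 = 0 + j15.48 Ω
  Z2: Z = 1/(jωC) = -j/(ω·C) = 0 - j4411 Ω
  Z3: Z = R = 985 Ω
  Z4: Z = R = 470 Ω
  Z5: Z = jωL = j·1.382e+04·0.0147 = 0 + j203.2 Ω
Step 3 — Bridge requires nodal analysis (the Z5 bridge couples midpoints C and D, so the two paths cannot be reduced to a simple series/parallel combination). Setting node B to ground and injecting 1 A at node A, the 3-node admittance system at A, C, D solves to V_A = Z_AB = 556.3 + j150 Ω = 576.2∠15.1° Ω.
Step 4 — Source phasor: V = 23∠90.0° V = 0 + j23 V.
Step 5 — Ohm's law: I = V / Z_total = (0 + j23) / (556.3 + j150) = 0.01039 + j0.03854 A.
Step 6 — Convert to polar: |I| = 0.03992 A, ∠I = 74.9°.

I = 0.03992∠74.9° A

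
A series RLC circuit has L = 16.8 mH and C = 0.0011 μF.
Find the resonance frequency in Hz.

Step 1 — Resonance condition Im(Z)=0 gives ω₀ = 1/√(LC).
Step 2 — ω₀ = 1/√(0.0168·1.1e-09) = 2.326e+05 rad/s.
Step 3 — f₀ = ω₀/(2π) = 3.702e+04 Hz.

f₀ = 3.702e+04 Hz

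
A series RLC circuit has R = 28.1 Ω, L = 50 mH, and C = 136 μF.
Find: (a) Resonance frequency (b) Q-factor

Step 1 — Resonance condition Im(Z)=0 gives ω₀ = 1/√(LC).
Step 2 — ω₀ = 1/√(0.05·0.000136) = 383.5 rad/s.
Step 3 — f₀ = ω₀/(2π) = 61.03 Hz.
Step 4 — Series Q: Q = ω₀L/R = 383.5·0.05/28.1 = 0.6824.

(a) f₀ = 61.03 Hz  (b) Q = 0.6824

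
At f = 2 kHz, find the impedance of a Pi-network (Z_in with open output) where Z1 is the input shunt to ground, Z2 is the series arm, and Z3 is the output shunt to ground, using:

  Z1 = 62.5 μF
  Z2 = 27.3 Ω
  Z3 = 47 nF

Step 1 — Angular frequency: ω = 2π·f = 2π·2000 = 1.257e+04 rad/s.
Step 2 — Component impedances:
  Z1: Z = 1/(jωC) = -j/(ω·C) = 0 - j1.273 Ω
  Z2: Z = R = 27.3 Ω
  Z3: Z = 1/(jωC) = -j/(ω·C) = 0 - j1693 Ω
Step 3 — With open output, the series arm Z2 and the output shunt Z3 appear in series to ground: Z2 + Z3 = 27.3 - j1693 Ω.
Step 4 — Parallel with input shunt Z1: Z_in = Z1 || (Z2 + Z3) = 1.541e-05 - j1.272 Ω = 1.272∠-90.0° Ω.

Z = 1.541e-05 - j1.272 Ω = 1.272∠-90.0° Ω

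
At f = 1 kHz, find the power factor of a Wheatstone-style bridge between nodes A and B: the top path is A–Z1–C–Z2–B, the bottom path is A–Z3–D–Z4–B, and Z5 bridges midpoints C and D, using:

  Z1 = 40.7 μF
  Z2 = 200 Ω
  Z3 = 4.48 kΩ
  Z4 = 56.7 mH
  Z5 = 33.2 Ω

Step 1 — Angular frequency: ω = 2π·f = 2π·1000 = 6283 rad/s.
Step 2 — Component impedances:
  Z1: Z = 1/(jωC) = -j/(ω·C) = 0 - j3.91 Ω
  Z2: Z = R = 200 Ω
  Z3: Z = R = 4480 Ω
  Z4: Z = jωL = j·6283·0.0567 = 0 + j356.3 Ω
  Z5: Z = R = 33.2 Ω
Step 3 — Bridge requires nodal analysis (the Z5 bridge couples midpoints C and D, so the two paths cannot be reduced to a simple series/parallel combination). Setting node B to ground and injecting 1 A at node A, the 3-node admittance system at A, C, D solves to V_A = Z_AB = 148.6 + j74.75 Ω = 166.3∠26.7° Ω.
Step 4 — Power factor: PF = cos(φ) = Re(Z)/|Z| = 148.597/166.341 = 0.8933.
Step 5 — Type: Im(Z) = 74.75 ⇒ lagging (phase φ = 26.7°).

PF = 0.8933 (lagging, φ = 26.7°)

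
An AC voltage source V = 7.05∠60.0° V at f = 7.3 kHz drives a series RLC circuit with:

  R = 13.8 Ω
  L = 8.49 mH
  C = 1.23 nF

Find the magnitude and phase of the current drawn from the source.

Step 1 — Angular frequency: ω = 2π·f = 2π·7300 = 4.587e+04 rad/s.
Step 2 — Component impedances:
  R: Z = R = 13.8 Ω
  L: Z = jωL = j·4.587e+04·0.00849 = 0 + j389.4 Ω
  C: Z = 1/(jωC) = -j/(ω·C) = 0 - j1.773e+04 Ω
Step 3 — Series combination: Z_total = R + L + C = 13.8 - j1.734e+04 Ω = 1.734e+04∠-90.0° Ω.
Step 4 — Source phasor: V = 7.05∠60.0° V = 3.525 + j6.105 V.
Step 5 — Ohm's law: I = V / Z_total = (3.525 + j6.105) / (13.8 - j1.734e+04) = -0.000352 + j0.0002036 A.
Step 6 — Convert to polar: |I| = 0.0004067 A, ∠I = 150.0°.

I = 0.0004067∠150.0° A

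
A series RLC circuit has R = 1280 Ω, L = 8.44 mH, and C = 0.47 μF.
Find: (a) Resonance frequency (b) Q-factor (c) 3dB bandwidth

Step 1 — Resonance condition Im(Z)=0 gives ω₀ = 1/√(LC).
Step 2 — ω₀ = 1/√(0.00844·4.7e-07) = 1.588e+04 rad/s.
Step 3 — f₀ = ω₀/(2π) = 2527 Hz.
Step 4 — Series Q: Q = ω₀L/R = 1.588e+04·0.00844/1280 = 0.1047.
Step 5 — 3dB bandwidth: Δω = ω₀/Q = 1.517e+05 rad/s; BW = Δω/(2π) = 2.414e+04 Hz.

(a) f₀ = 2527 Hz  (b) Q = 0.1047  (c) BW = 2.414e+04 Hz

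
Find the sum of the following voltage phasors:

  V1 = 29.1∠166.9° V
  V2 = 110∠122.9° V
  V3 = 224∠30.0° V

Step 1 — Convert each phasor to rectangular form:
  V1 = 29.1·(cos(166.9°) + j·sin(166.9°)) = -28.34 + j6.596 V
  V2 = 110·(cos(122.9°) + j·sin(122.9°)) = -59.75 + j92.36 V
  V3 = 224·(cos(30.0°) + j·sin(30.0°)) = 194 + j112 V
Step 2 — Sum components: V_total = 105.9 + j211 V.
Step 3 — Convert to polar: |V_total| = 236 V, ∠V_total = 63.3°.

V_total = 236∠63.3° V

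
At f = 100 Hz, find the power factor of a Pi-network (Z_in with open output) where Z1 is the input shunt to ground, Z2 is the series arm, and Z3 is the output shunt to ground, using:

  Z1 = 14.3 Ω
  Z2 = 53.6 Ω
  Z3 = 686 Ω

Step 1 — Angular frequency: ω = 2π·f = 2π·100 = 628.3 rad/s.
Step 2 — Component impedances:
  Z1: Z = R = 14.3 Ω
  Z2: Z = R = 53.6 Ω
  Z3: Z = R = 686 Ω
Step 3 — With open output, the series arm Z2 and the output shunt Z3 appear in series to ground: Z2 + Z3 = 739.6 Ω.
Step 4 — Parallel with input shunt Z1: Z_in = Z1 || (Z2 + Z3) = 14.03 Ω = 14.03∠0.0° Ω.
Step 5 — Power factor: PF = cos(φ) = Re(Z)/|Z| = 14.03/14.03 = 1.
Step 6 — Type: Im(Z) = 0 ⇒ unity (phase φ = 0.0°).

PF = 1 (unity, φ = 0.0°)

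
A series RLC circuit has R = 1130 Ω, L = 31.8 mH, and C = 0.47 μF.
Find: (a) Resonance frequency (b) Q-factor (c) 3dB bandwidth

Step 1 — Resonance: ω₀ = 1/√(LC) = 1/√(0.0318·4.7e-07) = 8180 rad/s.
Step 2 — f₀ = ω₀/(2π) = 1302 Hz.
Step 3 — Series Q: Q = ω₀L/R = 8180·0.0318/1130 = 0.2302.
Step 4 — Bandwidth: Δω = ω₀/Q = 3.553e+04 rad/s; BW = Δω/(2π) = 5656 Hz.

(a) f₀ = 1302 Hz  (b) Q = 0.2302  (c) BW = 5656 Hz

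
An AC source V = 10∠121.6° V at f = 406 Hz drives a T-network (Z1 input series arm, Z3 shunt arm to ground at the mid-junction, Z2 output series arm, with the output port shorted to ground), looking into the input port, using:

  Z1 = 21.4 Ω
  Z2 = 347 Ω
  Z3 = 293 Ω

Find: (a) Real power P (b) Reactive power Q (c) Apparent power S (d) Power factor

Step 1 — Angular frequency: ω = 2π·f = 2π·406 = 2551 rad/s.
Step 2 — Component impedances:
  Z1: Z = R = 21.4 Ω
  Z2: Z = R = 347 Ω
  Z3: Z = R = 293 Ω
Step 3 — With the output port shorted to ground, the output series arm Z2 runs from the junction to ground; the shunt arm Z3 also runs from the junction to ground. They appear in parallel: Z3 || Z2 = 158.9 Ω.
Step 4 — Series with input arm Z1: Z_in = Z1 + (Z3 || Z2) = 180.3 Ω = 180.3∠0.0° Ω.
Step 5 — Source phasor: V = 10∠121.6° V = -5.24 + j8.517 V.
Step 6 — Current: I = V / Z = -0.02907 + j0.04725 A = 0.05548∠121.6° A.
Step 7 — Complex power: S = V·I* = 0.5548 VA.
Step 8 — Real power: P = Re(S) = 0.5548 W.
Step 9 — Reactive power: Q = Im(S) = 0 VAR.
Step 10 — Apparent power: |S| = 0.5548 VA.
Step 11 — Power factor: PF = P/|S| = 1 (unity).

(a) P = 0.5548 W  (b) Q = 0 VAR  (c) S = 0.5548 VA  (d) PF = 1 (unity)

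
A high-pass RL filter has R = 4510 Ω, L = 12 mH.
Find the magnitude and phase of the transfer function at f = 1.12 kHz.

Step 1 — Angular frequency: ω = 2π·1120 = 7037 rad/s.
Step 2 — Transfer function: H(jω) = jωL/(R + jωL).
Step 3 — Numerator jωL = j·84.45; denominator R + jωL = 4510 + j84.45.
Step 4 — H = 0.0003505 + j0.01872.
Step 5 — Magnitude: |H| = 0.01872 (-34.6 dB); phase: φ = 88.9°.

|H| = 0.01872 (-34.6 dB), φ = 88.9°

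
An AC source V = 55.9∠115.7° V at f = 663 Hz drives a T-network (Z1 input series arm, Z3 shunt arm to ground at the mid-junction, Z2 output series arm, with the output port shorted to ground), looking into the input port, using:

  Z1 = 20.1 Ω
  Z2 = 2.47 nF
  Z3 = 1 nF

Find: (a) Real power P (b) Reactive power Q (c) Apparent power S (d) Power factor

Step 1 — Angular frequency: ω = 2π·f = 2π·663 = 4166 rad/s.
Step 2 — Component impedances:
  Z1: Z = R = 20.1 Ω
  Z2: Z = 1/(jωC) = -j/(ω·C) = 0 - j9.719e+04 Ω
  Z3: Z = 1/(jωC) = -j/(ω·C) = 0 - j2.401e+05 Ω
Step 3 — With the output port shorted to ground, the output series arm Z2 runs from the junction to ground; the shunt arm Z3 also runs from the junction to ground. They appear in parallel: Z3 || Z2 = 0 - j6.918e+04 Ω.
Step 4 — Series with input arm Z1: Z_in = Z1 + (Z3 || Z2) = 20.1 - j6.918e+04 Ω = 6.918e+04∠-90.0° Ω.
Step 5 — Source phasor: V = 55.9∠115.7° V = -24.24 + j50.37 V.
Step 6 — Current: I = V / Z = -0.0007282 - j0.0003502 A = 0.000808∠-154.3° A.
Step 7 — Complex power: S = V·I* = 1.312e-05 - j0.04517 VA.
Step 8 — Real power: P = Re(S) = 1.312e-05 W.
Step 9 — Reactive power: Q = Im(S) = -0.04517 VAR.
Step 10 — Apparent power: |S| = 0.04517 VA.
Step 11 — Power factor: PF = P/|S| = 0.0002905 (leading).

(a) P = 1.312e-05 W  (b) Q = -0.04517 VAR  (c) S = 0.04517 VA  (d) PF = 0.0002905 (leading)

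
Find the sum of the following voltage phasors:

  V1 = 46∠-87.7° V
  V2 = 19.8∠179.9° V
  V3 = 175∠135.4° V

Step 1 — Convert each phasor to rectangular form:
  V1 = 46·(cos(-87.7°) + j·sin(-87.7°)) = 1.846 - j45.96 V
  V2 = 19.8·(cos(179.9°) + j·sin(179.9°)) = -19.8 + j0.03456 V
  V3 = 175·(cos(135.4°) + j·sin(135.4°)) = -124.6 + j122.9 V
Step 2 — Sum components: V_total = -142.6 + j76.95 V.
Step 3 — Convert to polar: |V_total| = 162 V, ∠V_total = 151.6°.

V_total = 162∠151.6° V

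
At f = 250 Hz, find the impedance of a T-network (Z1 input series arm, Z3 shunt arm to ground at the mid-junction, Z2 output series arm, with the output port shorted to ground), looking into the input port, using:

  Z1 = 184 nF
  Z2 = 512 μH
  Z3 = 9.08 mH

Step 1 — Angular frequency: ω = 2π·f = 2π·250 = 1571 rad/s.
Step 2 — Component impedances:
  Z1: Z = 1/(jωC) = -j/(ω·C) = 0 - j3460 Ω
  Z2: Z = jωL = j·1571·0.000512 = 0 + j0.8042 Ω
  Z3: Z = jωL = j·1571·0.00908 = 0 + j14.26 Ω
Step 3 — With the output port shorted to ground, the output series arm Z2 runs from the junction to ground; the shunt arm Z3 also runs from the junction to ground. They appear in parallel: Z3 || Z2 = 0 + j0.7613 Ω.
Step 4 — Series with input arm Z1: Z_in = Z1 + (Z3 || Z2) = 0 - j3459 Ω = 3459∠-90.0° Ω.

Z = 0 - j3459 Ω = 3459∠-90.0° Ω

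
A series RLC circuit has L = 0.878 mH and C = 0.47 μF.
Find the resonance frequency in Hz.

Step 1 — Resonance condition Im(Z)=0 gives ω₀ = 1/√(LC).
Step 2 — ω₀ = 1/√(0.000878·4.7e-07) = 4.923e+04 rad/s.
Step 3 — f₀ = ω₀/(2π) = 7835 Hz.

f₀ = 7835 Hz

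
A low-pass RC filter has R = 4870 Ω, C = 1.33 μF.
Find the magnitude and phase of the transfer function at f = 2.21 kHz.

Step 1 — Angular frequency: ω = 2π·2210 = 1.389e+04 rad/s.
Step 2 — Transfer function: H(jω) = 1/(1 + jωRC).
Step 3 — Denominator: 1 + jωRC = 1 + j·1.389e+04·4870·1.33e-06 = 1 + j89.94.
Step 4 — H = 0.0001236 - j0.01112.
Step 5 — Magnitude: |H| = 0.01112 (-39.1 dB); phase: φ = -89.4°.

|H| = 0.01112 (-39.1 dB), φ = -89.4°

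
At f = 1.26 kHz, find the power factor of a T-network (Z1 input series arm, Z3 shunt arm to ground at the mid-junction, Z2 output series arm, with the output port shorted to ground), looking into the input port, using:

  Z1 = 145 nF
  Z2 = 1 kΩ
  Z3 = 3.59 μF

Step 1 — Angular frequency: ω = 2π·f = 2π·1260 = 7917 rad/s.
Step 2 — Component impedances:
  Z1: Z = 1/(jωC) = -j/(ω·C) = 0 - j871.1 Ω
  Z2: Z = R = 1000 Ω
  Z3: Z = 1/(jωC) = -j/(ω·C) = 0 - j35.18 Ω
Step 3 — With the output port shorted to ground, the output series arm Z2 runs from the junction to ground; the shunt arm Z3 also runs from the junction to ground. They appear in parallel: Z3 || Z2 = 1.236 - j35.14 Ω.
Step 4 — Series with input arm Z1: Z_in = Z1 + (Z3 || Z2) = 1.236 - j906.3 Ω = 906.3∠-89.9° Ω.
Step 5 — Power factor: PF = cos(φ) = Re(Z)/|Z| = 1.236/906.3 = 0.001364.
Step 6 — Type: Im(Z) = -906.3 ⇒ leading (phase φ = -89.9°).

PF = 0.001364 (leading, φ = -89.9°)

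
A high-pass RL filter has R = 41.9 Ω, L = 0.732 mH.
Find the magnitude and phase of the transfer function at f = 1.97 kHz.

Step 1 — Angular frequency: ω = 2π·1970 = 1.238e+04 rad/s.
Step 2 — Transfer function: H(jω) = jωL/(R + jωL).
Step 3 — Numerator jωL = j·9.061; denominator R + jωL = 41.9 + j9.061.
Step 4 — H = 0.04467 + j0.2066.
Step 5 — Magnitude: |H| = 0.2114 (-13.5 dB); phase: φ = 77.8°.

|H| = 0.2114 (-13.5 dB), φ = 77.8°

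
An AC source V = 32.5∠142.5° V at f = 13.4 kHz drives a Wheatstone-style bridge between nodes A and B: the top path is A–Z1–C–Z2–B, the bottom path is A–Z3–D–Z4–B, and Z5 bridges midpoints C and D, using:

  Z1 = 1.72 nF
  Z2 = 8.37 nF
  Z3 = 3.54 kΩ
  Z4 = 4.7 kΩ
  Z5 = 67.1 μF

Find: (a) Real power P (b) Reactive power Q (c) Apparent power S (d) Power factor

Step 1 — Angular frequency: ω = 2π·f = 2π·1.34e+04 = 8.419e+04 rad/s.
Step 2 — Component impedances:
  Z1: Z = 1/(jωC) = -j/(ω·C) = 0 - j6905 Ω
  Z2: Z = 1/(jωC) = -j/(ω·C) = 0 - j1419 Ω
  Z3: Z = R = 3540 Ω
  Z4: Z = R = 4700 Ω
  Z5: Z = 1/(jωC) = -j/(ω·C) = 0 - j0.177 Ω
Step 3 — Bridge requires nodal analysis (the Z5 bridge couples midpoints C and D, so the two paths cannot be reduced to a simple series/parallel combination). Setting node B to ground and injecting 1 A at node A, the 3-node admittance system at A, C, D solves to V_A = Z_AB = 3196 - j2738 Ω = 4208∠-40.6° Ω.
Step 4 — Source phasor: V = 32.5∠142.5° V = -25.78 + j19.78 V.
Step 5 — Current: I = V / Z = -0.007712 - j0.0004155 A = 0.007723∠-176.9° A.
Step 6 — Complex power: S = V·I* = 0.1906 - j0.1633 VA.
Step 7 — Real power: P = Re(S) = 0.1906 W.
Step 8 — Reactive power: Q = Im(S) = -0.1633 VAR.
Step 9 — Apparent power: |S| = 0.251 VA.
Step 10 — Power factor: PF = P/|S| = 0.7595 (leading).

(a) P = 0.1906 W  (b) Q = -0.1633 VAR  (c) S = 0.251 VA  (d) PF = 0.7595 (leading)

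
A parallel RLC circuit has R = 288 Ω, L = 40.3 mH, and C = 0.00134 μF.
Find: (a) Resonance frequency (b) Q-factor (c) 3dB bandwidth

Step 1 — Resonance: ω₀ = 1/√(LC) = 1/√(0.0403·1.34e-09) = 1.361e+05 rad/s.
Step 2 — f₀ = ω₀/(2π) = 2.166e+04 Hz.
Step 3 — Parallel Q: Q = R/(ω₀L) = 288/(1.361e+05·0.0403) = 0.05252.
Step 4 — Bandwidth: Δω = ω₀/Q = 2.591e+06 rad/s; BW = Δω/(2π) = 4.124e+05 Hz.

(a) f₀ = 2.166e+04 Hz  (b) Q = 0.05252  (c) BW = 4.124e+05 Hz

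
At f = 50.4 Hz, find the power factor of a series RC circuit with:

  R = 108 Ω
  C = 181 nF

Step 1 — Angular frequency: ω = 2π·f = 2π·50.4 = 316.7 rad/s.
Step 2 — Component impedances:
  R: Z = R = 108 Ω
  C: Z = 1/(jωC) = -j/(ω·C) = 0 - j1.745e+04 Ω
Step 3 — Series combination: Z_total = R + C = 108 - j1.745e+04 Ω = 1.745e+04∠-89.6° Ω.
Step 4 — Power factor: PF = cos(φ) = Re(Z)/|Z| = 108/17447 = 0.00619.
Step 5 — Type: Im(Z) = -1.745e+04 ⇒ leading (phase φ = -89.6°).

PF = 0.00619 (leading, φ = -89.6°)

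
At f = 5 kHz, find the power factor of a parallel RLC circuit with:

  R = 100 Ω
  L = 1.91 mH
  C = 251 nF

Step 1 — Angular frequency: ω = 2π·f = 2π·5000 = 3.142e+04 rad/s.
Step 2 — Component impedances:
  R: Z = R = 100 Ω
  L: Z = jωL = j·3.142e+04·0.00191 = 0 + j60 Ω
  C: Z = 1/(jωC) = -j/(ω·C) = 0 - j126.8 Ω
Step 3 — Parallel combination: 1/Z_total = 1/R + 1/L + 1/C; Z_total = 56.47 + j49.58 Ω = 75.15∠41.3° Ω.
Step 4 — Power factor: PF = cos(φ) = Re(Z)/|Z| = 56.469/75.146 = 0.7515.
Step 5 — Type: Im(Z) = 49.58 ⇒ lagging (phase φ = 41.3°).

PF = 0.7515 (lagging, φ = 41.3°)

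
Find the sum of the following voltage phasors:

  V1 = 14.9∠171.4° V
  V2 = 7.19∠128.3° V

Step 1 — Convert each phasor to rectangular form:
  V1 = 14.9·(cos(171.4°) + j·sin(171.4°)) = -14.73 + j2.228 V
  V2 = 7.19·(cos(128.3°) + j·sin(128.3°)) = -4.456 + j5.643 V
Step 2 — Sum components: V_total = -19.19 + j7.871 V.
Step 3 — Convert to polar: |V_total| = 20.74 V, ∠V_total = 157.7°.

V_total = 20.74∠157.7° V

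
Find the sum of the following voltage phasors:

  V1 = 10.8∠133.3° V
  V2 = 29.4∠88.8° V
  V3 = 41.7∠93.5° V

Step 1 — Convert each phasor to rectangular form:
  V1 = 10.8·(cos(133.3°) + j·sin(133.3°)) = -7.407 + j7.86 V
  V2 = 29.4·(cos(88.8°) + j·sin(88.8°)) = 0.6157 + j29.39 V
  V3 = 41.7·(cos(93.5°) + j·sin(93.5°)) = -2.546 + j41.62 V
Step 2 — Sum components: V_total = -9.337 + j78.88 V.
Step 3 — Convert to polar: |V_total| = 79.43 V, ∠V_total = 96.8°.

V_total = 79.43∠96.8° V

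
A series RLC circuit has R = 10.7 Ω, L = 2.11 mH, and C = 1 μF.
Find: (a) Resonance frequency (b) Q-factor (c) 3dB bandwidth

Step 1 — Resonance: ω₀ = 1/√(LC) = 1/√(0.00211·1e-06) = 2.177e+04 rad/s.
Step 2 — f₀ = ω₀/(2π) = 3465 Hz.
Step 3 — Series Q: Q = ω₀L/R = 2.177e+04·0.00211/10.7 = 4.293.
Step 4 — Bandwidth: Δω = ω₀/Q = 5071 rad/s; BW = Δω/(2π) = 807.1 Hz.

(a) f₀ = 3465 Hz  (b) Q = 4.293  (c) BW = 807.1 Hz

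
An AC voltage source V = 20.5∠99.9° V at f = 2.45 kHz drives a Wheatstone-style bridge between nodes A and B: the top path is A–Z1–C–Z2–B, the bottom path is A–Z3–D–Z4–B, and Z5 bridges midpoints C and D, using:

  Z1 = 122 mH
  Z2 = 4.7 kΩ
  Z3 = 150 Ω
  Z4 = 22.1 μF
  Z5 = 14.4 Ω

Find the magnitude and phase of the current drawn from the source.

Step 1 — Angular frequency: ω = 2π·f = 2π·2450 = 1.539e+04 rad/s.
Step 2 — Component impedances:
  Z1: Z = jωL = j·1.539e+04·0.122 = 0 + j1878 Ω
  Z2: Z = R = 4700 Ω
  Z3: Z = R = 150 Ω
  Z4: Z = 1/(jωC) = -j/(ω·C) = 0 - j2.939 Ω
  Z5: Z = R = 14.4 Ω
Step 3 — Bridge requires nodal analysis (the Z5 bridge couples midpoints C and D, so the two paths cannot be reduced to a simple series/parallel combination). Setting node B to ground and injecting 1 A at node A, the 3-node admittance system at A, C, D solves to V_A = Z_AB = 149 + j8.95 Ω = 149.2∠3.4° Ω.
Step 4 — Source phasor: V = 20.5∠99.9° V = -3.525 + j20.19 V.
Step 5 — Ohm's law: I = V / Z_total = (-3.525 + j20.19) / (149 + j8.95) = -0.01546 + j0.1365 A.
Step 6 — Convert to polar: |I| = 0.1374 A, ∠I = 96.5°.

I = 0.1374∠96.5° A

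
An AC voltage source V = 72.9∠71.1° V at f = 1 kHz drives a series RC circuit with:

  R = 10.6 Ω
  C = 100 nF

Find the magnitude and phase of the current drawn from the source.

Step 1 — Angular frequency: ω = 2π·f = 2π·1000 = 6283 rad/s.
Step 2 — Component impedances:
  R: Z = R = 10.6 Ω
  C: Z = 1/(jωC) = -j/(ω·C) = 0 - j1592 Ω
Step 3 — Series combination: Z_total = R + C = 10.6 - j1592 Ω = 1592∠-89.6° Ω.
Step 4 — Source phasor: V = 72.9∠71.1° V = 23.61 + j68.97 V.
Step 5 — Ohm's law: I = V / Z_total = (23.61 + j68.97) / (10.6 - j1592) = -0.04323 + j0.01512 A.
Step 6 — Convert to polar: |I| = 0.0458 A, ∠I = 160.7°.

I = 0.0458∠160.7° A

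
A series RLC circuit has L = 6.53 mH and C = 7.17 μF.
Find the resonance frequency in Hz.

Step 1 — Resonance condition Im(Z)=0 gives ω₀ = 1/√(LC).
Step 2 — ω₀ = 1/√(0.00653·7.17e-06) = 4622 rad/s.
Step 3 — f₀ = ω₀/(2π) = 735.5 Hz.

f₀ = 735.5 Hz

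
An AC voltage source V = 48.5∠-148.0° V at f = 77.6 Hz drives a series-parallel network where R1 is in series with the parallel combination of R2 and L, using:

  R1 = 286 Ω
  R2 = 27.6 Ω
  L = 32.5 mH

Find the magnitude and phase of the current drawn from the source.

Step 1 — Angular frequency: ω = 2π·f = 2π·77.6 = 487.6 rad/s.
Step 2 — Component impedances:
  R1: Z = R = 286 Ω
  R2: Z = R = 27.6 Ω
  L: Z = jωL = j·487.6·0.0325 = 0 + j15.85 Ω
Step 3 — Parallel branch: R2 || L = 1/(1/R2 + 1/L) = 6.842 + j11.92 Ω.
Step 4 — Series with R1: Z_total = R1 + (R2 || L) = 292.8 + j11.92 Ω = 293.1∠2.3° Ω.
Step 5 — Source phasor: V = 48.5∠-148.0° V = -41.13 - j25.7 V.
Step 6 — Ohm's law: I = V / Z_total = (-41.13 - j25.7) / (292.8 + j11.92) = -0.1438 - j0.08191 A.
Step 7 — Convert to polar: |I| = 0.1655 A, ∠I = -150.3°.

I = 0.1655∠-150.3° A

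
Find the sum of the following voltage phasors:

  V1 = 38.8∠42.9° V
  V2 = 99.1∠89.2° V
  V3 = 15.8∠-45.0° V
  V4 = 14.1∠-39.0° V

Step 1 — Convert each phasor to rectangular form:
  V1 = 38.8·(cos(42.9°) + j·sin(42.9°)) = 28.42 + j26.41 V
  V2 = 99.1·(cos(89.2°) + j·sin(89.2°)) = 1.384 + j99.09 V
  V3 = 15.8·(cos(-45.0°) + j·sin(-45.0°)) = 11.17 - j11.17 V
  V4 = 14.1·(cos(-39.0°) + j·sin(-39.0°)) = 10.96 - j8.873 V
Step 2 — Sum components: V_total = 51.94 + j105.5 V.
Step 3 — Convert to polar: |V_total| = 117.6 V, ∠V_total = 63.8°.

V_total = 117.6∠63.8° V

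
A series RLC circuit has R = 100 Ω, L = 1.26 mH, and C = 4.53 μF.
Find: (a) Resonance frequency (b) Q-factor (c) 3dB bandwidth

Step 1 — Resonance condition Im(Z)=0 gives ω₀ = 1/√(LC).
Step 2 — ω₀ = 1/√(0.00126·4.53e-06) = 1.324e+04 rad/s.
Step 3 — f₀ = ω₀/(2π) = 2107 Hz.
Step 4 — Series Q: Q = ω₀L/R = 1.324e+04·0.00126/100 = 0.1668.
Step 5 — 3dB bandwidth: Δω = ω₀/Q = 7.937e+04 rad/s; BW = Δω/(2π) = 1.263e+04 Hz.

(a) f₀ = 2107 Hz  (b) Q = 0.1668  (c) BW = 1.263e+04 Hz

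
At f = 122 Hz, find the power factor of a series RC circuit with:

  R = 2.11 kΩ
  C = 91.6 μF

Step 1 — Angular frequency: ω = 2π·f = 2π·122 = 766.5 rad/s.
Step 2 — Component impedances:
  R: Z = R = 2110 Ω
  C: Z = 1/(jωC) = -j/(ω·C) = 0 - j14.24 Ω
Step 3 — Series combination: Z_total = R + C = 2110 - j14.24 Ω = 2110∠-0.4° Ω.
Step 4 — Power factor: PF = cos(φ) = Re(Z)/|Z| = 2110/2110 = 1.
Step 5 — Type: Im(Z) = -14.24 ⇒ leading (phase φ = -0.4°).

PF = 1 (leading, φ = -0.4°)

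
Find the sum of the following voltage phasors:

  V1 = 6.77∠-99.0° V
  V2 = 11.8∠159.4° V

Step 1 — Convert each phasor to rectangular form:
  V1 = 6.77·(cos(-99.0°) + j·sin(-99.0°)) = -1.059 - j6.687 V
  V2 = 11.8·(cos(159.4°) + j·sin(159.4°)) = -11.05 + j4.152 V
Step 2 — Sum components: V_total = -12.1 - j2.535 V.
Step 3 — Convert to polar: |V_total| = 12.37 V, ∠V_total = -168.2°.

V_total = 12.37∠-168.2° V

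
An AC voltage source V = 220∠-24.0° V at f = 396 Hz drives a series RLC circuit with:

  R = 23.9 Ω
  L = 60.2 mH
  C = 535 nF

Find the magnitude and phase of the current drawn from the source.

Step 1 — Angular frequency: ω = 2π·f = 2π·396 = 2488 rad/s.
Step 2 — Component impedances:
  R: Z = R = 23.9 Ω
  L: Z = jωL = j·2488·0.0602 = 0 + j149.8 Ω
  C: Z = 1/(jωC) = -j/(ω·C) = 0 - j751.2 Ω
Step 3 — Series combination: Z_total = R + L + C = 23.9 - j601.4 Ω = 601.9∠-87.7° Ω.
Step 4 — Source phasor: V = 220∠-24.0° V = 201 - j89.48 V.
Step 5 — Ohm's law: I = V / Z_total = (201 - j89.48) / (23.9 - j601.4) = 0.1618 + j0.3277 A.
Step 6 — Convert to polar: |I| = 0.3655 A, ∠I = 63.7°.

I = 0.3655∠63.7° A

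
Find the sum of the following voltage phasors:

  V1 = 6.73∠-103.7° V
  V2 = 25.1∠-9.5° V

Step 1 — Convert each phasor to rectangular form:
  V1 = 6.73·(cos(-103.7°) + j·sin(-103.7°)) = -1.594 - j6.539 V
  V2 = 25.1·(cos(-9.5°) + j·sin(-9.5°)) = 24.76 - j4.143 V
Step 2 — Sum components: V_total = 23.16 - j10.68 V.
Step 3 — Convert to polar: |V_total| = 25.51 V, ∠V_total = -24.8°.

V_total = 25.51∠-24.8° V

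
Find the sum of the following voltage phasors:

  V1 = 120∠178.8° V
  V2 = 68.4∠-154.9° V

Step 1 — Convert each phasor to rectangular form:
  V1 = 120·(cos(178.8°) + j·sin(178.8°)) = -120 + j2.513 V
  V2 = 68.4·(cos(-154.9°) + j·sin(-154.9°)) = -61.94 - j29.02 V
Step 2 — Sum components: V_total = -181.9 - j26.5 V.
Step 3 — Convert to polar: |V_total| = 183.8 V, ∠V_total = -171.7°.

V_total = 183.8∠-171.7° V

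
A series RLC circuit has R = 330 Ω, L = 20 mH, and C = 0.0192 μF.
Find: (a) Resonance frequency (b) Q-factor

Step 1 — Resonance condition Im(Z)=0 gives ω₀ = 1/√(LC).
Step 2 — ω₀ = 1/√(0.02·1.92e-08) = 5.103e+04 rad/s.
Step 3 — f₀ = ω₀/(2π) = 8122 Hz.
Step 4 — Series Q: Q = ω₀L/R = 5.103e+04·0.02/330 = 3.093.

(a) f₀ = 8122 Hz  (b) Q = 3.093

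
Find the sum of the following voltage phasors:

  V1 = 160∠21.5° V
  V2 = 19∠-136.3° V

Step 1 — Convert each phasor to rectangular form:
  V1 = 160·(cos(21.5°) + j·sin(21.5°)) = 148.9 + j58.64 V
  V2 = 19·(cos(-136.3°) + j·sin(-136.3°)) = -13.74 - j13.13 V
Step 2 — Sum components: V_total = 135.1 + j45.51 V.
Step 3 — Convert to polar: |V_total| = 142.6 V, ∠V_total = 18.6°.

V_total = 142.6∠18.6° V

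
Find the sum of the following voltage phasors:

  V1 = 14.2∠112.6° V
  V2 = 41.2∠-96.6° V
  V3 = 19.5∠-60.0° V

Step 1 — Convert each phasor to rectangular form:
  V1 = 14.2·(cos(112.6°) + j·sin(112.6°)) = -5.457 + j13.11 V
  V2 = 41.2·(cos(-96.6°) + j·sin(-96.6°)) = -4.735 - j40.93 V
  V3 = 19.5·(cos(-60.0°) + j·sin(-60.0°)) = 9.75 - j16.89 V
Step 2 — Sum components: V_total = -0.4424 - j44.7 V.
Step 3 — Convert to polar: |V_total| = 44.71 V, ∠V_total = -90.6°.

V_total = 44.71∠-90.6° V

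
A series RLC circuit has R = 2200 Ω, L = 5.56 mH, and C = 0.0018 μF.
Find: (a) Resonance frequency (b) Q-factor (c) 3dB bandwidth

Step 1 — Resonance: ω₀ = 1/√(LC) = 1/√(0.00556·1.8e-09) = 3.161e+05 rad/s.
Step 2 — f₀ = ω₀/(2π) = 5.031e+04 Hz.
Step 3 — Series Q: Q = ω₀L/R = 3.161e+05·0.00556/2200 = 0.7989.
Step 4 — Bandwidth: Δω = ω₀/Q = 3.957e+05 rad/s; BW = Δω/(2π) = 6.297e+04 Hz.

(a) f₀ = 5.031e+04 Hz  (b) Q = 0.7989  (c) BW = 6.297e+04 Hz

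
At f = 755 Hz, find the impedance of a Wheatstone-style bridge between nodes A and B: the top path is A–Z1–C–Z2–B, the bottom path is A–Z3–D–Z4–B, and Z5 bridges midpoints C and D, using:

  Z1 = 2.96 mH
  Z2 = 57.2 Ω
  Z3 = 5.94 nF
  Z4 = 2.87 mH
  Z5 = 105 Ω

Step 1 — Angular frequency: ω = 2π·f = 2π·755 = 4744 rad/s.
Step 2 — Component impedances:
  Z1: Z = jωL = j·4744·0.00296 = 0 + j14.04 Ω
  Z2: Z = R = 57.2 Ω
  Z3: Z = 1/(jωC) = -j/(ω·C) = 0 - j3.549e+04 Ω
  Z4: Z = jωL = j·4744·0.00287 = 0 + j13.61 Ω
  Z5: Z = R = 105 Ω
Step 3 — Bridge requires nodal analysis (the Z5 bridge couples midpoints C and D, so the two paths cannot be reduced to a simple series/parallel combination). Setting node B to ground and injecting 1 A at node A, the 3-node admittance system at A, C, D solves to V_A = Z_AB = 37.19 + j15.69 Ω = 40.37∠22.9° Ω.

Z = 37.19 + j15.69 Ω = 40.37∠22.9° Ω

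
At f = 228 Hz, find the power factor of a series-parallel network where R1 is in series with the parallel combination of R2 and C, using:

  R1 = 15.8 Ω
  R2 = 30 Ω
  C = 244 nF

Step 1 — Angular frequency: ω = 2π·f = 2π·228 = 1433 rad/s.
Step 2 — Component impedances:
  R1: Z = R = 15.8 Ω
  R2: Z = R = 30 Ω
  C: Z = 1/(jωC) = -j/(ω·C) = 0 - j2861 Ω
Step 3 — Parallel branch: R2 || C = 1/(1/R2 + 1/C) = 30 - j0.3146 Ω.
Step 4 — Series with R1: Z_total = R1 + (R2 || C) = 45.8 - j0.3146 Ω = 45.8∠-0.4° Ω.
Step 5 — Power factor: PF = cos(φ) = Re(Z)/|Z| = 45.8/45.8 = 1.
Step 6 — Type: Im(Z) = -0.3146 ⇒ leading (phase φ = -0.4°).

PF = 1 (leading, φ = -0.4°)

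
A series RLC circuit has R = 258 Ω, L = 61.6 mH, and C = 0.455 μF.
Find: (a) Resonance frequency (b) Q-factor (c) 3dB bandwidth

Step 1 — Resonance: ω₀ = 1/√(LC) = 1/√(0.0616·4.55e-07) = 5973 rad/s.
Step 2 — f₀ = ω₀/(2π) = 950.7 Hz.
Step 3 — Series Q: Q = ω₀L/R = 5973·0.0616/258 = 1.426.
Step 4 — Bandwidth: Δω = ω₀/Q = 4188 rad/s; BW = Δω/(2π) = 666.6 Hz.

(a) f₀ = 950.7 Hz  (b) Q = 1.426  (c) BW = 666.6 Hz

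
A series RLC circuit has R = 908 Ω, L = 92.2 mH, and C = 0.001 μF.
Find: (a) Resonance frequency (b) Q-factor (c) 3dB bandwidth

Step 1 — Resonance condition Im(Z)=0 gives ω₀ = 1/√(LC).
Step 2 — ω₀ = 1/√(0.0922·1e-09) = 1.041e+05 rad/s.
Step 3 — f₀ = ω₀/(2π) = 1.658e+04 Hz.
Step 4 — Series Q: Q = ω₀L/R = 1.041e+05·0.0922/908 = 10.57.
Step 5 — 3dB bandwidth: Δω = ω₀/Q = 9848 rad/s; BW = Δω/(2π) = 1567 Hz.

(a) f₀ = 1.658e+04 Hz  (b) Q = 10.57  (c) BW = 1567 Hz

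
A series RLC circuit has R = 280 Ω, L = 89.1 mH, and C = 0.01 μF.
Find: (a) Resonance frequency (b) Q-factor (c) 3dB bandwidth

Step 1 — Resonance condition Im(Z)=0 gives ω₀ = 1/√(LC).
Step 2 — ω₀ = 1/√(0.0891·1e-08) = 3.35e+04 rad/s.
Step 3 — f₀ = ω₀/(2π) = 5332 Hz.
Step 4 — Series Q: Q = ω₀L/R = 3.35e+04·0.0891/280 = 10.66.
Step 5 — 3dB bandwidth: Δω = ω₀/Q = 3143 rad/s; BW = Δω/(2π) = 500.2 Hz.

(a) f₀ = 5332 Hz  (b) Q = 10.66  (c) BW = 500.2 Hz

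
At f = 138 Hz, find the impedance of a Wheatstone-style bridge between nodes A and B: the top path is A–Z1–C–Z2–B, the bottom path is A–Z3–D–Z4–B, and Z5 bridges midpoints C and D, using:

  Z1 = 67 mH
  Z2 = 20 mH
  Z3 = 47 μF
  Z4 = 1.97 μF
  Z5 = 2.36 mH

Step 1 — Angular frequency: ω = 2π·f = 2π·138 = 867.1 rad/s.
Step 2 — Component impedances:
  Z1: Z = jωL = j·867.1·0.067 = 0 + j58.09 Ω
  Z2: Z = jωL = j·867.1·0.02 = 0 + j17.34 Ω
  Z3: Z = 1/(jωC) = -j/(ω·C) = 0 - j24.54 Ω
  Z4: Z = 1/(jωC) = -j/(ω·C) = 0 - j585.4 Ω
  Z5: Z = jωL = j·867.1·0.00236 = 0 + j2.046 Ω
Step 3 — Bridge requires nodal analysis (the Z5 bridge couples midpoints C and D, so the two paths cannot be reduced to a simple series/parallel combination). Setting node B to ground and injecting 1 A at node A, the 3-node admittance system at A, C, D solves to V_A = Z_AB = 0 - j18.6 Ω = 18.6∠-90.0° Ω.

Z = 0 - j18.6 Ω = 18.6∠-90.0° Ω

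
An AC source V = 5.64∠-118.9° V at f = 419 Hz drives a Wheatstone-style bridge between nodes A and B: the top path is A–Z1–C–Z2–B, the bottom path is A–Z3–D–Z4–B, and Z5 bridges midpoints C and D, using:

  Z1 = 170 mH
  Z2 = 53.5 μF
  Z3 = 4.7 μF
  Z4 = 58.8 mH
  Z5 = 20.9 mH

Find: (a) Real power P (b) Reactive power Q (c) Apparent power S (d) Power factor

Step 1 — Angular frequency: ω = 2π·f = 2π·419 = 2633 rad/s.
Step 2 — Component impedances:
  Z1: Z = jωL = j·2633·0.17 = 0 + j447.6 Ω
  Z2: Z = 1/(jωC) = -j/(ω·C) = 0 - j7.1 Ω
  Z3: Z = 1/(jωC) = -j/(ω·C) = 0 - j80.82 Ω
  Z4: Z = jωL = j·2633·0.0588 = 0 + j154.8 Ω
  Z5: Z = jωL = j·2633·0.0209 = 0 + j55.02 Ω
Step 3 — Bridge requires nodal analysis (the Z5 bridge couples midpoints C and D, so the two paths cannot be reduced to a simple series/parallel combination). Setting node B to ground and injecting 1 A at node A, the 3-node admittance system at A, C, D solves to V_A = Z_AB = 0 - j47.93 Ω = 47.93∠-90.0° Ω.
Step 4 — Source phasor: V = 5.64∠-118.9° V = -2.726 - j4.938 V.
Step 5 — Current: I = V / Z = 0.103 - j0.05687 A = 0.1177∠-28.9° A.
Step 6 — Complex power: S = V·I* = 0 - j0.6637 VA.
Step 7 — Real power: P = Re(S) = 0 W.
Step 8 — Reactive power: Q = Im(S) = -0.6637 VAR.
Step 9 — Apparent power: |S| = 0.6637 VA.
Step 10 — Power factor: PF = P/|S| = 0 (leading).

(a) P = 0 W  (b) Q = -0.6637 VAR  (c) S = 0.6637 VA  (d) PF = 0 (leading)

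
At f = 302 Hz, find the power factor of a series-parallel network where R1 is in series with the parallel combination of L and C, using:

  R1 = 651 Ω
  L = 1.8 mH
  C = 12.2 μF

Step 1 — Angular frequency: ω = 2π·f = 2π·302 = 1898 rad/s.
Step 2 — Component impedances:
  R1: Z = R = 651 Ω
  L: Z = jωL = j·1898·0.0018 = 0 + j3.416 Ω
  C: Z = 1/(jωC) = -j/(ω·C) = 0 - j43.2 Ω
Step 3 — Parallel branch: L || C = 1/(1/L + 1/C) = 0 + j3.709 Ω.
Step 4 — Series with R1: Z_total = R1 + (L || C) = 651 + j3.709 Ω = 651∠0.3° Ω.
Step 5 — Power factor: PF = cos(φ) = Re(Z)/|Z| = 651/651 = 1.
Step 6 — Type: Im(Z) = 3.709 ⇒ lagging (phase φ = 0.3°).

PF = 1 (lagging, φ = 0.3°)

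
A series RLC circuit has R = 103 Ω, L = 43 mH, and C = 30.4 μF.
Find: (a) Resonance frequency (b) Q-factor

Step 1 — Resonance condition Im(Z)=0 gives ω₀ = 1/√(LC).
Step 2 — ω₀ = 1/√(0.043·3.04e-05) = 874.6 rad/s.
Step 3 — f₀ = ω₀/(2π) = 139.2 Hz.
Step 4 — Series Q: Q = ω₀L/R = 874.6·0.043/103 = 0.3651.

(a) f₀ = 139.2 Hz  (b) Q = 0.3651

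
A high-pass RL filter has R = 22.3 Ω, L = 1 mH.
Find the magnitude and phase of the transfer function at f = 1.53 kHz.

Step 1 — Angular frequency: ω = 2π·1530 = 9613 rad/s.
Step 2 — Transfer function: H(jω) = jωL/(R + jωL).
Step 3 — Numerator jωL = j·9.613; denominator R + jωL = 22.3 + j9.613.
Step 4 — H = 0.1567 + j0.3635.
Step 5 — Magnitude: |H| = 0.3959 (-8.0 dB); phase: φ = 66.7°.

|H| = 0.3959 (-8.0 dB), φ = 66.7°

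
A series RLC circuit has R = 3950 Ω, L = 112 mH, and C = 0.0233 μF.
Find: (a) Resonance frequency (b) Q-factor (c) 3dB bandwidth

Step 1 — Resonance condition Im(Z)=0 gives ω₀ = 1/√(LC).
Step 2 — ω₀ = 1/√(0.112·2.33e-08) = 1.958e+04 rad/s.
Step 3 — f₀ = ω₀/(2π) = 3116 Hz.
Step 4 — Series Q: Q = ω₀L/R = 1.958e+04·0.112/3950 = 0.5551.
Step 5 — 3dB bandwidth: Δω = ω₀/Q = 3.527e+04 rad/s; BW = Δω/(2π) = 5613 Hz.

(a) f₀ = 3116 Hz  (b) Q = 0.5551  (c) BW = 5613 Hz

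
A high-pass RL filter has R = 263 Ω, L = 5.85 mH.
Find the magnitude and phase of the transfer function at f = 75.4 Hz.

Step 1 — Angular frequency: ω = 2π·75.4 = 473.8 rad/s.
Step 2 — Transfer function: H(jω) = jωL/(R + jωL).
Step 3 — Numerator jωL = j·2.771; denominator R + jωL = 263 + j2.771.
Step 4 — H = 0.000111 + j0.01054.
Step 5 — Magnitude: |H| = 0.01054 (-39.5 dB); phase: φ = 89.4°.

|H| = 0.01054 (-39.5 dB), φ = 89.4°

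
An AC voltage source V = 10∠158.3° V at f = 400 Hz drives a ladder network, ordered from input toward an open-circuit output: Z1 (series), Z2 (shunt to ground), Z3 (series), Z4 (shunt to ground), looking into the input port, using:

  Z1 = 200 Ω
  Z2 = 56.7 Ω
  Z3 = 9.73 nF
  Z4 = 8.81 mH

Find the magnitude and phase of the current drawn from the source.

Step 1 — Angular frequency: ω = 2π·f = 2π·400 = 2513 rad/s.
Step 2 — Component impedances:
  Z1: Z = R = 200 Ω
  Z2: Z = R = 56.7 Ω
  Z3: Z = 1/(jωC) = -j/(ω·C) = 0 - j4.089e+04 Ω
  Z4: Z = jωL = j·2513·0.00881 = 0 + j22.14 Ω
Step 3 — Ladder network (open output): work backward from the far end, alternating series and parallel combinations. Z_in = 256.7 - j0.07866 Ω = 256.7∠-0.0° Ω.
Step 4 — Source phasor: V = 10∠158.3° V = -9.291 + j3.697 V.
Step 5 — Ohm's law: I = V / Z_total = (-9.291 + j3.697) / (256.7 - j0.07866) = -0.0362 + j0.01439 A.
Step 6 — Convert to polar: |I| = 0.03896 A, ∠I = 158.3°.

I = 0.03896∠158.3° A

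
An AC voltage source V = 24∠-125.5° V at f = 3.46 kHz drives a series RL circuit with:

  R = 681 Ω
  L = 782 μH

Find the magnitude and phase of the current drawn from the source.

Step 1 — Angular frequency: ω = 2π·f = 2π·3460 = 2.174e+04 rad/s.
Step 2 — Component impedances:
  R: Z = R = 681 Ω
  L: Z = jωL = j·2.174e+04·0.000782 = 0 + j17 Ω
Step 3 — Series combination: Z_total = R + L = 681 + j17 Ω = 681.2∠1.4° Ω.
Step 4 — Source phasor: V = 24∠-125.5° V = -13.94 - j19.54 V.
Step 5 — Ohm's law: I = V / Z_total = (-13.94 - j19.54) / (681 + j17) = -0.02117 - j0.02816 A.
Step 6 — Convert to polar: |I| = 0.03523 A, ∠I = -126.9°.

I = 0.03523∠-126.9° A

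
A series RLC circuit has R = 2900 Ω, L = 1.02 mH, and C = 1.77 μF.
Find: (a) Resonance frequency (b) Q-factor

Step 1 — Resonance condition Im(Z)=0 gives ω₀ = 1/√(LC).
Step 2 — ω₀ = 1/√(0.00102·1.77e-06) = 2.353e+04 rad/s.
Step 3 — f₀ = ω₀/(2π) = 3746 Hz.
Step 4 — Series Q: Q = ω₀L/R = 2.353e+04·0.00102/2900 = 0.008278.

(a) f₀ = 3746 Hz  (b) Q = 0.008278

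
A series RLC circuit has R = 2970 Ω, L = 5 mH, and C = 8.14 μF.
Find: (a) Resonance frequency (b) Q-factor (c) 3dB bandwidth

Step 1 — Resonance condition Im(Z)=0 gives ω₀ = 1/√(LC).
Step 2 — ω₀ = 1/√(0.005·8.14e-06) = 4957 rad/s.
Step 3 — f₀ = ω₀/(2π) = 788.9 Hz.
Step 4 — Series Q: Q = ω₀L/R = 4957·0.005/2970 = 0.008345.
Step 5 — 3dB bandwidth: Δω = ω₀/Q = 5.94e+05 rad/s; BW = Δω/(2π) = 9.454e+04 Hz.

(a) f₀ = 788.9 Hz  (b) Q = 0.008345  (c) BW = 9.454e+04 Hz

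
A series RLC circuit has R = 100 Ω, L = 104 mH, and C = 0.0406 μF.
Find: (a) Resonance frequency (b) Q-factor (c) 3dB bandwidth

Step 1 — Resonance condition Im(Z)=0 gives ω₀ = 1/√(LC).
Step 2 — ω₀ = 1/√(0.104·4.06e-08) = 1.539e+04 rad/s.
Step 3 — f₀ = ω₀/(2π) = 2449 Hz.
Step 4 — Series Q: Q = ω₀L/R = 1.539e+04·0.104/100 = 16.
Step 5 — 3dB bandwidth: Δω = ω₀/Q = 961.5 rad/s; BW = Δω/(2π) = 153 Hz.

(a) f₀ = 2449 Hz  (b) Q = 16  (c) BW = 153 Hz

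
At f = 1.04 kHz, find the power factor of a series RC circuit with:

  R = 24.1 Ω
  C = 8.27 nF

Step 1 — Angular frequency: ω = 2π·f = 2π·1040 = 6535 rad/s.
Step 2 — Component impedances:
  R: Z = R = 24.1 Ω
  C: Z = 1/(jωC) = -j/(ω·C) = 0 - j1.85e+04 Ω
Step 3 — Series combination: Z_total = R + C = 24.1 - j1.85e+04 Ω = 1.85e+04∠-89.9° Ω.
Step 4 — Power factor: PF = cos(φ) = Re(Z)/|Z| = 24.1/18505 = 0.001302.
Step 5 — Type: Im(Z) = -1.85e+04 ⇒ leading (phase φ = -89.9°).

PF = 0.001302 (leading, φ = -89.9°)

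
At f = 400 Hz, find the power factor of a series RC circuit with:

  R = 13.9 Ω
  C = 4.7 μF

Step 1 — Angular frequency: ω = 2π·f = 2π·400 = 2513 rad/s.
Step 2 — Component impedances:
  R: Z = R = 13.9 Ω
  C: Z = 1/(jωC) = -j/(ω·C) = 0 - j84.66 Ω
Step 3 — Series combination: Z_total = R + C = 13.9 - j84.66 Ω = 85.79∠-80.7° Ω.
Step 4 — Power factor: PF = cos(φ) = Re(Z)/|Z| = 13.9/85.79 = 0.162.
Step 5 — Type: Im(Z) = -84.66 ⇒ leading (phase φ = -80.7°).

PF = 0.162 (leading, φ = -80.7°)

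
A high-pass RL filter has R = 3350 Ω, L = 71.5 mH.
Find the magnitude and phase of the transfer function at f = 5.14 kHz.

Step 1 — Angular frequency: ω = 2π·5140 = 3.23e+04 rad/s.
Step 2 — Transfer function: H(jω) = jωL/(R + jωL).
Step 3 — Numerator jωL = j·2309; denominator R + jωL = 3350 + j2309.
Step 4 — H = 0.3221 + j0.4673.
Step 5 — Magnitude: |H| = 0.5675 (-4.9 dB); phase: φ = 55.4°.

|H| = 0.5675 (-4.9 dB), φ = 55.4°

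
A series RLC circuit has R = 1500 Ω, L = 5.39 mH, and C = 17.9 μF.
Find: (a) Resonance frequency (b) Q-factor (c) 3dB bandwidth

Step 1 — Resonance: ω₀ = 1/√(LC) = 1/√(0.00539·1.79e-05) = 3219 rad/s.
Step 2 — f₀ = ω₀/(2π) = 512.4 Hz.
Step 3 — Series Q: Q = ω₀L/R = 3219·0.00539/1500 = 0.01157.
Step 4 — Bandwidth: Δω = ω₀/Q = 2.783e+05 rad/s; BW = Δω/(2π) = 4.429e+04 Hz.

(a) f₀ = 512.4 Hz  (b) Q = 0.01157  (c) BW = 4.429e+04 Hz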